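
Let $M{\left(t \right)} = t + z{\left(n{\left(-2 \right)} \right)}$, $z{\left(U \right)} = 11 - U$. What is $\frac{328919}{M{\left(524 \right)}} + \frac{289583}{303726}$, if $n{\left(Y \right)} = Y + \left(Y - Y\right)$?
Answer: $\frac{11117417585}{18122318} \approx 613.47$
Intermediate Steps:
$n{\left(Y \right)} = Y$ ($n{\left(Y \right)} = Y + 0 = Y$)
$M{\left(t \right)} = 13 + t$ ($M{\left(t \right)} = t + \left(11 - -2\right) = t + \left(11 + 2\right) = t + 13 = 13 + t$)
$\frac{328919}{M{\left(524 \right)}} + \frac{289583}{303726} = \frac{328919}{13 + 524} + \frac{289583}{303726} = \frac{328919}{537} + 289583 \cdot \frac{1}{303726} = 328919 \cdot \frac{1}{537} + \frac{289583}{303726} = \frac{328919}{537} + \frac{289583}{303726} = \frac{11117417585}{18122318}$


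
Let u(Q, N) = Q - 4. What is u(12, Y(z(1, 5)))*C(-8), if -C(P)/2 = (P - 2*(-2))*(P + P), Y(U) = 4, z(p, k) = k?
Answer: -1024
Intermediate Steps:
u(Q, N) = -4 + Q
C(P) = -4*P*(4 + P) (C(P) = -2*(P - 2*(-2))*(P + P) = -2*(P + 4)*2*P = -2*(4 + P)*2*P = -4*P*(4 + P))
u(12, Y(z(1, 5)))*C(-8) = (-4 + 12)*(-4*(-8)*(4 - 8)) = 8*(-4*(-8)*(-4)) = 8*(-128) = -1024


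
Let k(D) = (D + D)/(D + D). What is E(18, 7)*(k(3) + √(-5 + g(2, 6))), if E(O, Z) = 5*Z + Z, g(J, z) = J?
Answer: 42 + 42*I*√3 ≈ 42.0 + 72.746*I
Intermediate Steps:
E(O, Z) = 6*Z
k(D) = 1 (k(D) = (2*D)/((2*D)) = (2*D)*(1/(2*D)) = 1)
E(18, 7)*(k(3) + √(-5 + g(2, 6))) = (6*7)*(1 + √(-5 + 2)) = 42*(1 + √(-3)) = 42*(1 + I*√3) = 42 + 42*I*√3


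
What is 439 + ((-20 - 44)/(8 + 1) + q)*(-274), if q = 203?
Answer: -479111/9 ≈ -53235.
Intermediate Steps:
439 + ((-20 - 44)/(8 + 1) + q)*(-274) = 439 + ((-20 - 44)/(8 + 1) + 203)*(-274) = 439 + (-64/9 + 203)*(-274) = 439 + (1763/9)*(-274) = 439 - 483062/9 = -479111/9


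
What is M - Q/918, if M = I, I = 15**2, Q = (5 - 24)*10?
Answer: 103370/459 ≈ 225.21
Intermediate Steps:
Q = -190 (Q = -19*10 = -190)
I = 225
M = 225
M - Q/918 = 225 - (-190)/918 = 225 - 1*(-95/459) = 225 + 95/459 = 103370/459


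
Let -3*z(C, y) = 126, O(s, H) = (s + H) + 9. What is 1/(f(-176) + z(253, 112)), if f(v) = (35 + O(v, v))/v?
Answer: -4/161 ≈ -0.024845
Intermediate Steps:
O(s, H) = 9 + H + s (O(s, H) = (H + s) + 9 = 9 + H + s)
z(C, y) = -42 (z(C, y) = -⅓*126 = -42)
f(v) = (44 + 2*v)/v (f(v) = (35 + (9 + v + v))/v = (35 + (9 + 2*v))/v = (44 + 2*v)/v)
1/(f(-176) + z(253, 112)) = 1/((2 + 44/(-176)) - 42) = 1/((2 + 44*(-1/176)) - 42) = 1/((2 - ¼) - 42) = 1/(7/4 - 42) = 1/(-161/4) = -4/161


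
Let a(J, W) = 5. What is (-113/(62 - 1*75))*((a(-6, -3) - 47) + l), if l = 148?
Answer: 11978/13 ≈ 921.38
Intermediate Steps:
(-113/(62 - 1*75))*((a(-6, -3) - 47) + l) = (-113/(62 - 1*75))*((5 - 47) + 148) = (-113/(62 - 75))*(-42 + 148) = -113/(-13)*106 = -113*(-1/13)*106 = (113/13)*106 = 11978/13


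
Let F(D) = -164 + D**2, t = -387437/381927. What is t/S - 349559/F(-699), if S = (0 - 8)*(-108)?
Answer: -115538440012721/161176848277536 ≈ -0.71684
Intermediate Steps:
t = -387437/381927 (t = -387437*1/381927 = -387437/381927 ≈ -1.0144)
S = 864 (S = -8*(-108) = 864)
t/S - 349559/F(-699) = -387437/381927/864 - 349559/(-164 + (-699)**2) = -387437/381927*1/864 - 349559/(-164 + 488601) = -387437/329984928 - 349559/488437 = -115538440012721/161176848277536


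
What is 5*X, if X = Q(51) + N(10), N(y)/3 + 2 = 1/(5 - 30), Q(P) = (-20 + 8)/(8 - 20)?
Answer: -128/5 ≈ -25.600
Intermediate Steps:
Q(P) = 1 (Q(P) = -12/(-12) = -12*(-1/12) = 1)
N(y) = -153/25 (N(y) = -6 + 3/(5 - 30) = -6 + 3/(-25) = -6 + 3*(-1/25) = -6 - 3/25 = -153/25)
X = -128/25 (X = 1 - 153/25 = -128/25 ≈ -5.1200)
5*X = 5*(-128/25) = -128/5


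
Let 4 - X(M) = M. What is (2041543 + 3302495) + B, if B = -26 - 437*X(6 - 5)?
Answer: 5342701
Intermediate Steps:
X(M) = 4 - M
B = -1337 (B = -26 - 437*(4 - (6 - 5)) = -26 - 437*(4 - 1*1) = -26 - 437*(4 - 1) = -26 - 437*3 = -26 - 1311 = -1337)
(2041543 + 3302495) + B = (2041543 + 3302495) - 1337 = 5344038 - 1337 = 5342701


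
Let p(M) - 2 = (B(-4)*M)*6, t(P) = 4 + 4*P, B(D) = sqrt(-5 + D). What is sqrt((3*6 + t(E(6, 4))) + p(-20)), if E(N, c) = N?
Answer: 2*sqrt(12 - 90*I) ≈ 14.339 - 12.554*I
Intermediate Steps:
p(M) = 2 + 18*I*M (p(M) = 2 + (sqrt(-5 - 4)*M)*6 = 2 + (sqrt(-9)*M)*6 = 2 + ((3*I)*M)*6 = 2 + (3*I*M)*6 = 2 + 18*I*M)
sqrt((3*6 + t(E(6, 4))) + p(-20)) = sqrt((3*6 + (4 + 4*6)) + (2 + 18*I*(-20))) = sqrt((18 + (4 + 24)) + (2 - 360*I)) = sqrt((18 + 28) + (2 - 360*I)) = sqrt(46 + (2 - 360*I)) = sqrt(48 - 360*I)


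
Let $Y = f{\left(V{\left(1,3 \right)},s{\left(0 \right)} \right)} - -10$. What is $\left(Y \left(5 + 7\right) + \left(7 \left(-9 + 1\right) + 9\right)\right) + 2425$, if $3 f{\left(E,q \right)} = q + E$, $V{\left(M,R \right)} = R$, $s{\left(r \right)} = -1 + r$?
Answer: $2506$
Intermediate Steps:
$f{\left(E,q \right)} = \frac{E}{3} + \frac{q}{3}$ ($f{\left(E,q \right)} = \frac{q + E}{3} = \frac{E + q}{3} = \frac{E}{3} + \frac{q}{3}$)
$Y = \frac{32}{3}$ ($Y = \left(\frac{1}{3} \cdot 3 + \frac{-1 + 0}{3}\right) - -10 = \left(1 + \frac{1}{3} \left(-1\right)\right) + 10 = \left(1 - \frac{1}{3}\right) + 10 = \frac{2}{3} + 10 = \frac{32}{3} \approx 10.667$)
$\left(Y \left(5 + 7\right) + \left(7 \left(-9 + 1\right) + 9\right)\right) + 2425 = \left(\frac{32 \left(5 + 7\right)}{3} + \left(7 \left(-9 + 1\right) + 9\right)\right) + 2425 = \left(\frac{32}{3} \cdot 12 + \left(7 \left(-8\right) + 9\right)\right) + 2425 = \left(128 + \left(-56 + 9\right)\right) + 2425 = \left(128 - 47\right) + 2425 = 81 + 2425 = 2506$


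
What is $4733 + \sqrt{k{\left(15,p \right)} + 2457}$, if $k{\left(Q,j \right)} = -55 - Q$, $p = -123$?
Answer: $4733 + \sqrt{2387} \approx 4781.9$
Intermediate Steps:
$4733 + \sqrt{k{\left(15,p \right)} + 2457} = 4733 + \sqrt{\left(-55 - 15\right) + 2457} = 4733 + \sqrt{-70 + 2457} = 4733 + \sqrt{2387}$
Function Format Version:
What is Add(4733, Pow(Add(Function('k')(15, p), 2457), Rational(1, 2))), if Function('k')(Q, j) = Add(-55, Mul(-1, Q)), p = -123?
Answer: Add(4733, Pow(2387, Rational(1, 2))) ≈ 4781.9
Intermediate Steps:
Add(4733, Pow(Add(Function('k')(15, p), 2457), Rational(1, 2))) = Add(4733, Pow(Add(Add(-55, Mul(-1, 15)), 2457), Rational(1, 2))) = Add(4733, Pow(Add(Add(-55, -15), 2457), Rational(1, 2))) = Add(4733, Pow(Add(-70, 2457), Rational(1, 2))) = Add(4733, Pow(2387, Rational(1, 2)))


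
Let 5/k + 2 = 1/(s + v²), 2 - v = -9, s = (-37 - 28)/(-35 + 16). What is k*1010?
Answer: -11938200/4709 ≈ -2535.2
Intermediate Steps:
s = 65/19 (s = -65/(-19) = -65*(-1/19) = 65/19 ≈ 3.4211)
v = 11 (v = 2 - 1*(-9) = 2 + 9 = 11)
k = -11820/4709 (k = 5/(-2 + 1/(65/19 + 11²)) = 5/(-2 + 1/(65/19 + 121)) = 5/(-2 + 1/(2364/19)) = 5/(-2 + 19/2364) = 5/(-4709/2364) = 5*(-2364/4709) = -11820/4709 ≈ -2.5101)
k*1010 = -11820/4709*1010 = -11938200/4709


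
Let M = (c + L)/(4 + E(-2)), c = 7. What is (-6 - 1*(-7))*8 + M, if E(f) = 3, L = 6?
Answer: 69/7 ≈ 9.8571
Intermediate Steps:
M = 13/7 (M = (7 + 6)/(4 + 3) = 13/7 ≈ 1.8571)
(-6 - 1*(-7))*8 + M = (-6 - 1*(-7))*8 + 13/7 = (-6 + 7)*8 + 13/7 = 1*8 + 13/7 = 8 + 13/7 = 69/7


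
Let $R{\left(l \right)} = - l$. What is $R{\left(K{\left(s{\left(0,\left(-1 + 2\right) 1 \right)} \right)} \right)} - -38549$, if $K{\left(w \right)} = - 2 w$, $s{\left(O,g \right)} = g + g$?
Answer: $38553$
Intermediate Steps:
$s{\left(O,g \right)} = 2 g$
$R{\left(K{\left(s{\left(0,\left(-1 + 2\right) 1 \right)} \right)} \right)} - -38549 = - \left(-2\right) 2 \left(-1 + 2\right) 1 - -38549 = - \left(-2\right) 2 \cdot 1 \cdot 1 + 38549 = - \left(-2\right) 2 \cdot 1 + 38549 = - \left(-2\right) 2 + 38549 = \left(-1\right) \left(-4\right) + 38549 = 4 + 38549 = 38553$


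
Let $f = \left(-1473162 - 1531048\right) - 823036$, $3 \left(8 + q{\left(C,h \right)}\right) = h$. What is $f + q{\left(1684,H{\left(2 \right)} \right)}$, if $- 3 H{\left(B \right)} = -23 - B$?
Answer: $- \frac{34445261}{9} \approx -3.8273 \cdot 10^{6}$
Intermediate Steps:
$H{\left(B \right)} = \frac{23}{3} + \frac{B}{3}$ ($H{\left(B \right)} = - \frac{-23 - B}{3} = \frac{23}{3} + \frac{B}{3}$)
$q{\left(C,h \right)} = -8 + \frac{h}{3}$
$f = -3827246$ ($f = -3004210 - 823036 = -3827246$)
$f + q{\left(1684,H{\left(2 \right)} \right)} = -3827246 - \left(8 - \frac{\frac{23}{3} + \frac{1}{3} \cdot 2}{3}\right) = -3827246 - \left(8 - \frac{\frac{23}{3} + \frac{2}{3}}{3}\right) = -3827246 + \left(-8 + \frac{1}{3} \cdot \frac{25}{3}\right) = -3827246 + \left(-8 + \frac{25}{9}\right) = -3827246 - \frac{47}{9} = - \frac{34445261}{9}$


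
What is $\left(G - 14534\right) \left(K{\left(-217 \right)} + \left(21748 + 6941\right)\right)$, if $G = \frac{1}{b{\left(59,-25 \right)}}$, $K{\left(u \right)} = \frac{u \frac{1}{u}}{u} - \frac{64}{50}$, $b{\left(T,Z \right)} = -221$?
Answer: $- \frac{99977728786968}{239785} \approx -4.1695 \cdot 10^{8}$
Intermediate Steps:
$K{\left(u \right)} = - \frac{32}{25} + \frac{1}{u}$ ($K{\left(u \right)} = 1 \frac{1}{u} - \frac{32}{25} = \frac{1}{u} - \frac{32}{25} = - \frac{32}{25} + \frac{1}{u}$)
$G = - \frac{1}{221}$ ($G = \frac{1}{-221} = - \frac{1}{221} \approx -0.0045249$)
$\left(G - 14534\right) \left(K{\left(-217 \right)} + \left(21748 + 6941\right)\right) = \left(- \frac{1}{221} - 14534\right) \left(\left(- \frac{32}{25} + \frac{1}{-217}\right) + \left(21748 + 6941\right)\right) = - \frac{3212015 \left(\left(- \frac{32}{25} - \frac{1}{217}\right) + 28689\right)}{221} = - \frac{3212015 \left(- \frac{6969}{5425} + 28689\right)}{221} = \left(- \frac{3212015}{221}\right) \frac{155630856}{5425} = - \frac{99977728786968}{239785}$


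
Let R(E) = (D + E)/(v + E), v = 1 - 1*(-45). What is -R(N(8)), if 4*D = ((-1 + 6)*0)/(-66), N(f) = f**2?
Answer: -32/55 ≈ -0.58182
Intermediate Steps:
v = 46 (v = 1 + 45 = 46)
D = 0 (D = (((-1 + 6)*0)/(-66))/4 = ((5*0)*(-1/66))/4 = (0*(-1/66))/4 = (1/4)*0 = 0)
R(E) = E/(46 + E) (R(E) = (0 + E)/(46 + E) = E/(46 + E))
-R(N(8)) = -8**2/(46 + 8**2) = -64/(46 + 64) = -64/110 = -1*32/55 = -32/55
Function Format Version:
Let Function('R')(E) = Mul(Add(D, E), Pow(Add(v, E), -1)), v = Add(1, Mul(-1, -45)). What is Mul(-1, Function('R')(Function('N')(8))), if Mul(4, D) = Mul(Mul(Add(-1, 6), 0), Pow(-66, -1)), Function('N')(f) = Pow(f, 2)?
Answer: Rational(-32, 55) ≈ -0.58182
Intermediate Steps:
v = 46 (v = Add(1, 45) = 46)
D = 0 (D = Mul(Rational(1, 4), Mul(Mul(Add(-1, 6), 0), Pow(-66, -1))) = Mul(Rational(1, 4), Mul(Mul(5, 0), Rational(-1, 66))) = Mul(Rational(1, 4), Mul(0, Rational(-1, 66))) = Mul(Rational(1, 4), 0) = 0)
Function('R')(E) = Mul(E, Pow(Add(46, E), -1)) (Function('R')(E) = Mul(Add(0, E), Pow(Add(46, E), -1)) = Mul(E, Pow(Add(46, E), -1)))
Mul(-1, Function('R')(Function('N')(8))) = Mul(-1, Mul(Pow(8, 2), Pow(Add(46, Pow(8, 2)), -1))) = Mul(-1, Mul(64, Pow(Add(46, 64), -1))) = Mul(-1, Mul(64, Pow(110, -1))) = Mul(-1, Mul(64, Rational(1, 110))) = Mul(-1, Rational(32, 55)) = Rational(-32, 55)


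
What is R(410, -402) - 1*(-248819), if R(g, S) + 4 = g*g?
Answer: 416915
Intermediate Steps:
R(g, S) = -4 + g**2 (R(g, S) = -4 + g*g = -4 + g**2)
R(410, -402) - 1*(-248819) = (-4 + 410**2) - 1*(-248819) = (-4 + 168100) + 248819 = 168096 + 248819 = 416915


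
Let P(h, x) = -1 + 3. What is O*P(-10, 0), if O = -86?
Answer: -172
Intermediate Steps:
P(h, x) = 2
O*P(-10, 0) = -86*2 = -172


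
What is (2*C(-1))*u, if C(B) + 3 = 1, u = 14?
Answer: -56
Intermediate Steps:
C(B) = -2 (C(B) = -3 + 1 = -2)
(2*C(-1))*u = (2*(-2))*14 = -4*14 = -56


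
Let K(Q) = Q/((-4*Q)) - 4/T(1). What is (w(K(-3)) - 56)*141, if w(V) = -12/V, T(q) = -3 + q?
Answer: -62040/7 ≈ -8862.9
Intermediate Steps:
K(Q) = 7/4 (K(Q) = Q/((-4*Q)) - 4/(-3 + 1) = Q*(-1/(4*Q)) - 4/(-2) = -¼ - 4*(-½) = -¼ + 2 = 7/4)
(w(K(-3)) - 56)*141 = (-12/7/4 - 56)*141 = (-12*4/7 - 56)*141 = (-48/7 - 56)*141 = -440/7*141 = -62040/7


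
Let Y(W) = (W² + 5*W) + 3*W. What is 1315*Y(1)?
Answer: 11835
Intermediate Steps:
Y(W) = W² + 8*W
1315*Y(1) = 1315*(1*(8 + 1)) = 1315*(1*9) = 1315*9 = 11835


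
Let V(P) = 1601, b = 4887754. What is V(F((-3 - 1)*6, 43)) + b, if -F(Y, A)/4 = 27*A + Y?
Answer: 4889355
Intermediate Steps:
F(Y, A) = -108*A - 4*Y (F(Y, A) = -4*(27*A + Y) = -4*(Y + 27*A) = -108*A - 4*Y)
V(F((-3 - 1)*6, 43)) + b = 1601 + 4887754 = 4889355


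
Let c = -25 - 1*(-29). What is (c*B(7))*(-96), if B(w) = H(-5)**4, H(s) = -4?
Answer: -98304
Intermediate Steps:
c = 4 (c = -25 + 29 = 4)
B(w) = 256 (B(w) = (-4)**4 = 256)
(c*B(7))*(-96) = (4*256)*(-96) = 1024*(-96) = -98304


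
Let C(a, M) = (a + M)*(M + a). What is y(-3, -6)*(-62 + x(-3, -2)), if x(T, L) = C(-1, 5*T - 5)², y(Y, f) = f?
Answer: -1166514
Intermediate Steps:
C(a, M) = (M + a)² (C(a, M) = (M + a)*(M + a) = (M + a)²)
x(T, L) = (-6 + 5*T)⁴ (x(T, L) = (((5*T - 5) - 1)²)² = (((-5 + 5*T) - 1)²)² = ((-6 + 5*T)²)² = (-6 + 5*T)⁴)
y(-3, -6)*(-62 + x(-3, -2)) = -6*(-62 + (-6 + 5*(-3))⁴) = -6*(-62 + (-6 - 15)⁴) = -6*(-62 + (-21)⁴) = -6*(-62 + 194481) = -6*194419 = -1166514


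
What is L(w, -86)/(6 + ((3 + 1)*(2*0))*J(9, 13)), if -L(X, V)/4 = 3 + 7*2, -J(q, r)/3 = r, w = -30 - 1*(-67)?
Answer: -34/3 ≈ -11.333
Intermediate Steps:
w = 37 (w = -30 + 67 = 37)
J(q, r) = -3*r
L(X, V) = -68 (L(X, V) = -4*(3 + 7*2) = -4*(3 + 14) = -4*17 = -68)
L(w, -86)/(6 + ((3 + 1)*(2*0))*J(9, 13)) = -68/(6 + ((3 + 1)*(2*0))*(-3*13)) = -68/(6 + (4*0)*(-39)) = -68/(6 + 0*(-39)) = -68/(6 + 0) = -68/6 = -68*1/6 = -34/3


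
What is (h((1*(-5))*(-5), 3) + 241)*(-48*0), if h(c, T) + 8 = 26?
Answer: 0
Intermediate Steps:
h(c, T) = 18 (h(c, T) = -8 + 26 = 18)
(h((1*(-5))*(-5), 3) + 241)*(-48*0) = (18 + 241)*(-48*0) = 259*0 = 0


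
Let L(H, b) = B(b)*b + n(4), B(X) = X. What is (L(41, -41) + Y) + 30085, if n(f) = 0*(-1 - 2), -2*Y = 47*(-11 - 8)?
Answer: 64425/2 ≈ 32213.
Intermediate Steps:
Y = 893/2 (Y = -47*(-11 - 8)/2 = -47*(-19)/2 = -½*(-893) = 893/2 ≈ 446.50)
n(f) = 0 (n(f) = 0*(-3) = 0)
L(H, b) = b² (L(H, b) = b*b + 0 = b² + 0 = b²)
(L(41, -41) + Y) + 30085 = ((-41)² + 893/2) + 30085 = (1681 + 893/2) + 30085 = 4255/2 + 30085 = 64425/2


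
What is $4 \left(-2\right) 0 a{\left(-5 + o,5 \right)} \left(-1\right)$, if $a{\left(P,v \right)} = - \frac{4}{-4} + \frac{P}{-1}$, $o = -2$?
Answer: $0$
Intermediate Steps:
$a{\left(P,v \right)} = 1 - P$ ($a{\left(P,v \right)} = \left(-4\right) \left(- \frac{1}{4}\right) + P \left(-1\right) = 1 - P$)
$4 \left(-2\right) 0 a{\left(-5 + o,5 \right)} \left(-1\right) = 4 \left(-2\right) 0 \left(1 - \left(-5 - 2\right)\right) \left(-1\right) = 4 \cdot 0 \left(1 - -7\right) \left(-1\right) = 4 \cdot 0 \left(1 + 7\right) \left(-1\right) = 4 \cdot 0 \cdot 8 \left(-1\right) = 4 \cdot 0 \left(-1\right) = 0 \left(-1\right) = 0$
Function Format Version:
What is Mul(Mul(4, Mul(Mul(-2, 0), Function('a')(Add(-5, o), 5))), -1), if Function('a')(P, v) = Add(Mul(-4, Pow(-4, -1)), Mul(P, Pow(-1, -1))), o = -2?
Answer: 0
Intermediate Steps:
Function('a')(P, v) = Add(1, Mul(-1, P)) (Function('a')(P, v) = Add(Mul(-4, Rational(-1, 4)), Mul(P, -1)) = Add(1, Mul(-1, P)))
Mul(Mul(4, Mul(Mul(-2, 0), Function('a')(Add(-5, o), 5))), -1) = Mul(Mul(4, Mul(Mul(-2, 0), Add(1, Mul(-1, Add(-5, -2))))), -1) = Mul(Mul(4, Mul(0, Add(1, Mul(-1, -7)))), -1) = Mul(Mul(4, Mul(0, Add(1, 7))), -1) = Mul(Mul(4, Mul(0, 8)), -1) = Mul(Mul(4, 0), -1) = Mul(0, -1) = 0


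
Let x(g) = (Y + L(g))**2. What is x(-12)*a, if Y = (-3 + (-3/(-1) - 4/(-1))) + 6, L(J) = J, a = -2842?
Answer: -11368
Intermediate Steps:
Y = 10 (Y = (-3 + (-3*(-1) - 4*(-1))) + 6 = (-3 + (3 + 4)) + 6 = (-3 + 7) + 6 = 4 + 6 = 10)
x(g) = (10 + g)**2
x(-12)*a = (10 - 12)**2*(-2842) = (-2)**2*(-2842) = 4*(-2842) = -11368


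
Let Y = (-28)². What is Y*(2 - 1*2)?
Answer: 0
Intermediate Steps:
Y = 784
Y*(2 - 1*2) = 784*(2 - 1*2) = 784*(2 - 2) = 784*0 = 0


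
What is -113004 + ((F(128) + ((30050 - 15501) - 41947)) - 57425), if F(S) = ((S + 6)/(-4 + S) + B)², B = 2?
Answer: -760410507/3844 ≈ -1.9782e+5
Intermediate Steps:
F(S) = (2 + (6 + S)/(-4 + S))² (F(S) = ((S + 6)/(-4 + S) + 2)² = ((6 + S)/(-4 + S) + 2)² = (2 + (6 + S)/(-4 + S))²)
-113004 + ((F(128) + ((30050 - 15501) - 41947)) - 57425) = -113004 + (((-2 + 3*128)²/(-4 + 128)² + ((30050 - 15501) - 41947)) - 57425) = -113004 + (((-2 + 384)²/124² + (14549 - 41947)) - 57425) = -113004 + (((1/15376)*382² - 27398) - 57425) = -113004 + (((1/15376)*145924 - 27398) - 57425) = -113004 + ((36481/3844 - 27398) - 57425) = -113004 + (-105281431/3844 - 57425) = -113004 - 326023131/3844 = -760410507/3844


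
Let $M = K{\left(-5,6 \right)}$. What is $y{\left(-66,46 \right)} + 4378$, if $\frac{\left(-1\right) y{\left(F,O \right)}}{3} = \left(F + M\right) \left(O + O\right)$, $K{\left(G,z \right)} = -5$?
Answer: $23974$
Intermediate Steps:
$M = -5$
$y{\left(F,O \right)} = - 6 O \left(-5 + F\right)$ ($y{\left(F,O \right)} = - 3 \left(F - 5\right) \left(O + O\right) = - 3 \left(-5 + F\right) 2 O = - 3 \cdot 2 O \left(-5 + F\right) = - 6 O \left(-5 + F\right)$)
$y{\left(-66,46 \right)} + 4378 = 6 \cdot 46 \left(5 - -66\right) + 4378 = 6 \cdot 46 \left(5 + 66\right) + 4378 = 6 \cdot 46 \cdot 71 + 4378 = 19596 + 4378 = 23974$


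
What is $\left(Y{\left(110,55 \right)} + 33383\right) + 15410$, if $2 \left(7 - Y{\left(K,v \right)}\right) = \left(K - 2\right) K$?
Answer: $42860$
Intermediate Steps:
$Y{\left(K,v \right)} = 7 - \frac{K \left(-2 + K\right)}{2}$ ($Y{\left(K,v \right)} = 7 - \frac{\left(K - 2\right) K}{2} = 7 - \frac{\left(-2 + K\right) K}{2} = 7 - \frac{K \left(-2 + K\right)}{2}$)
$\left(Y{\left(110,55 \right)} + 33383\right) + 15410 = \left(\left(7 + 110 - \frac{110^{2}}{2}\right) + 33383\right) + 15410 = \left(\left(7 + 110 - 6050\right) + 33383\right) + 15410 = \left(-5933 + 33383\right) + 15410 = 27450 + 15410 = 42860$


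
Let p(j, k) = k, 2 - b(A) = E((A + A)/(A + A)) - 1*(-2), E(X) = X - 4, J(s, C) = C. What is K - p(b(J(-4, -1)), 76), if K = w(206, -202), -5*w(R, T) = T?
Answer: -178/5 ≈ -35.600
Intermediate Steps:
w(R, T) = -T/5
K = 202/5 (K = -1/5*(-202) = 202/5 ≈ 40.400)
E(X) = -4 + X
b(A) = 3 (b(A) = 2 - ((-4 + (A + A)/(A + A)) - 1*(-2)) = 2 - ((-4 + (2*A)/((2*A))) + 2) = 2 - ((-4 + (2*A)*(1/(2*A))) + 2) = 2 - ((-4 + 1) + 2) = 2 - (-3 + 2) = 2 - 1*(-1) = 2 + 1 = 3)
K - p(b(J(-4, -1)), 76) = 202/5 - 1*76 = 202/5 - 76 = -178/5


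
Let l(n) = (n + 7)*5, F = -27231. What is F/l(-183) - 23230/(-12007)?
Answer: 347405017/10566160 ≈ 32.879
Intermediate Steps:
l(n) = 35 + 5*n (l(n) = (7 + n)*5 = 35 + 5*n)
F/l(-183) - 23230/(-12007) = -27231/(35 + 5*(-183)) - 23230/(-12007) = -27231/(35 - 915) - 23230*(-1/12007) = -27231/(-880) + 23230/12007 = -27231*(-1/880) + 23230/12007 = 27231/880 + 23230/12007 = 347405017/10566160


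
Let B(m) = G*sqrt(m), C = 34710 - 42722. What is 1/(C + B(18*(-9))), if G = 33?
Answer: -4006/32184281 - 297*I*sqrt(2)/64368562 ≈ -0.00012447 - 6.5253e-6*I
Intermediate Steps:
C = -8012
B(m) = 33*sqrt(m)
1/(C + B(18*(-9))) = 1/(-8012 + 33*sqrt(18*(-9))) = 1/(-8012 + 33*sqrt(-162)) = 1/(-8012 + 33*(9*I*sqrt(2))) = 1/(-8012 + 297*I*sqrt(2))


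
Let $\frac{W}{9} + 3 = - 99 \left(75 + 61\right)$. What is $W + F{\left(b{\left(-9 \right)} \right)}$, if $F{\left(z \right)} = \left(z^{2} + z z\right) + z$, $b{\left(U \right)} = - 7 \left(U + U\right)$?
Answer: $-89325$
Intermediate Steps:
$b{\left(U \right)} = - 14 U$ ($b{\left(U \right)} = - 7 \cdot 2 U = - 14 U$)
$F{\left(z \right)} = z + 2 z^{2}$ ($F{\left(z \right)} = \left(z^{2} + z^{2}\right) + z = 2 z^{2} + z = z + 2 z^{2}$)
$W = -121203$ ($W = -27 + 9 \left(- 99 \left(75 + 61\right)\right) = -27 + 9 \left(\left(-99\right) 136\right) = -27 + 9 \left(-13464\right) = -27 - 121176 = -121203$)
$W + F{\left(b{\left(-9 \right)} \right)} = -121203 + \left(-14\right) \left(-9\right) \left(1 + 2 \left(\left(-14\right) \left(-9\right)\right)\right) = -121203 + 126 \left(1 + 2 \cdot 126\right) = -121203 + 126 \left(1 + 252\right) = -121203 + 126 \cdot 253 = -121203 + 31878 = -89325$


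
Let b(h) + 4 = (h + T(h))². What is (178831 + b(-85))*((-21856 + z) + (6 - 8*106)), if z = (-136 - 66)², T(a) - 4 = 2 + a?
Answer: 3724820638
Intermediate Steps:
T(a) = 6 + a (T(a) = 4 + (2 + a) = 6 + a)
z = 40804 (z = (-202)² = 40804)
b(h) = -4 + (6 + 2*h)² (b(h) = -4 + (h + (6 + h))² = -4 + (6 + 2*h)²)
(178831 + b(-85))*((-21856 + z) + (6 - 8*106)) = (178831 + (-4 + 4*(3 - 85)²))*((-21856 + 40804) + (6 - 8*106)) = (178831 + (-4 + 4*(-82)²))*(18948 + (6 - 848)) = (178831 + (-4 + 4*6724))*(18948 - 842) = (178831 + (-4 + 26896))*18106 = (178831 + 26892)*18106 = 205723*18106 = 3724820638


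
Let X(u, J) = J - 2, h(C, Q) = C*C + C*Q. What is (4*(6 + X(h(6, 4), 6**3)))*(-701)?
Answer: -616880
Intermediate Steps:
h(C, Q) = C**2 + C*Q
X(u, J) = -2 + J
(4*(6 + X(h(6, 4), 6**3)))*(-701) = (4*(6 + (-2 + 6**3)))*(-701) = (4*(6 + (-2 + 216)))*(-701) = (4*(6 + 214))*(-701) = (4*220)*(-701) = 880*(-701) = -616880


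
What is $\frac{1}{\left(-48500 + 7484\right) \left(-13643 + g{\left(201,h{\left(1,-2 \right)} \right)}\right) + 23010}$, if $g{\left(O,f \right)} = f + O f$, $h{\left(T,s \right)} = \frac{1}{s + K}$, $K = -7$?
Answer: $\frac{3}{1681574638} \approx 1.784 \cdot 10^{-9}$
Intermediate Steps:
$h{\left(T,s \right)} = \frac{1}{-7 + s}$ ($h{\left(T,s \right)} = \frac{1}{s - 7} = \frac{1}{-7 + s}$)
$\frac{1}{\left(-48500 + 7484\right) \left(-13643 + g{\left(201,h{\left(1,-2 \right)} \right)}\right) + 23010} = \frac{1}{\left(-48500 + 7484\right) \left(-13643 + \frac{1 + 201}{-7 - 2}\right) + 23010} = \frac{1}{- 41016 \left(-13643 + \frac{1}{-9} \cdot 202\right) + 23010} = \frac{1}{- 41016 \left(-13643 - \frac{202}{9}\right) + 23010} = \frac{1}{\left(-41016\right) \left(- \frac{122989}{9}\right) + 23010} = \frac{1}{\frac{1681505608}{3} + 23010} = \frac{1}{\frac{1681574638}{3}} = \frac{3}{1681574638}$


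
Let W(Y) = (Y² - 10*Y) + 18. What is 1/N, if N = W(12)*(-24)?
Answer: -1/1008 ≈ -0.00099206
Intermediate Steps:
W(Y) = 18 + Y² - 10*Y
N = -1008 (N = (18 + 12² - 10*12)*(-24) = (18 + 144 - 120)*(-24) = 42*(-24) = -1008)
1/N = 1/(-1008) = -1/1008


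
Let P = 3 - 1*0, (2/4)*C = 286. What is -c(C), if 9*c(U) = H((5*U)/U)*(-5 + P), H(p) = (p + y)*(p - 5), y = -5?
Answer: 0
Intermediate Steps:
C = 572 (C = 2*286 = 572)
P = 3 (P = 3 + 0 = 3)
H(p) = (-5 + p)² (H(p) = (p - 5)*(p - 5) = (-5 + p)*(-5 + p) = (-5 + p)²)
c(U) = 0 (c(U) = ((25 + ((5*U)/U)² - 10*5*U/U)*(-5 + 3))/9 = ((25 + 5² - 10*5)*(-2))/9 = ((25 + 25 - 50)*(-2))/9 = (0*(-2))/9 = (⅑)*0 = 0)
-c(C) = -1*0 = 0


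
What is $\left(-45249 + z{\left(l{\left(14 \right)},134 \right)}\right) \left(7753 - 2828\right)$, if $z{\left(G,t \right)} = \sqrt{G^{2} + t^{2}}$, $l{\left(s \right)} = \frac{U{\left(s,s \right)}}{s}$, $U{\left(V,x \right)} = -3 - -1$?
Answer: $-222851325 + \frac{4925 \sqrt{879845}}{7} \approx -2.2219 \cdot 10^{8}$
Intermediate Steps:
$U{\left(V,x \right)} = -2$ ($U{\left(V,x \right)} = -3 + 1 = -2$)
$l{\left(s \right)} = - \frac{2}{s}$
$\left(-45249 + z{\left(l{\left(14 \right)},134 \right)}\right) \left(7753 - 2828\right) = \left(-45249 + \sqrt{\left(- \frac{2}{14}\right)^{2} + 134^{2}}\right) \left(7753 - 2828\right) = \left(-45249 + \sqrt{\left(\left(-2\right) \frac{1}{14}\right)^{2} + 17956}\right) 4925 = \left(-45249 + \sqrt{\left(- \frac{1}{7}\right)^{2} + 17956}\right) 4925 = \left(-45249 + \sqrt{\frac{1}{49} + 17956}\right) 4925 = \left(-45249 + \sqrt{\frac{879845}{49}}\right) 4925 = \left(-45249 + \frac{\sqrt{879845}}{7}\right) 4925 = -222851325 + \frac{4925 \sqrt{879845}}{7}$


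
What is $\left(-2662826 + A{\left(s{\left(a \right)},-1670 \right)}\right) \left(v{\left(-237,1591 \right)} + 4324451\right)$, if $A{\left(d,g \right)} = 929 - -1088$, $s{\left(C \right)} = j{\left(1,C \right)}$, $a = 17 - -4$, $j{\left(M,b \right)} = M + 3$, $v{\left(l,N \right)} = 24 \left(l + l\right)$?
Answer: $-11476268777675$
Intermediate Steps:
$v{\left(l,N \right)} = 48 l$ ($v{\left(l,N \right)} = 24 \cdot 2 l = 48 l$)
$j{\left(M,b \right)} = 3 + M$
$a = 21$ ($a = 17 + 4 = 21$)
$s{\left(C \right)} = 4$ ($s{\left(C \right)} = 3 + 1 = 4$)
$A{\left(d,g \right)} = 2017$ ($A{\left(d,g \right)} = 929 + 1088 = 2017$)
$\left(-2662826 + A{\left(s{\left(a \right)},-1670 \right)}\right) \left(v{\left(-237,1591 \right)} + 4324451\right) = \left(-2662826 + 2017\right) \left(48 \left(-237\right) + 4324451\right) = - 2660809 \left(-11376 + 4324451\right) = \left(-2660809\right) 4313075 = -11476268777675$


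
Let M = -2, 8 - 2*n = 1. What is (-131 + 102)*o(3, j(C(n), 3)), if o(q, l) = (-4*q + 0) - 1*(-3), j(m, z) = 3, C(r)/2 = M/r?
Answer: 261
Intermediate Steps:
n = 7/2 (n = 4 - ½*1 = 4 - ½ = 7/2 ≈ 3.5000)
C(r) = -4/r (C(r) = 2*(-2/r) = -4/r)
o(q, l) = 3 - 4*q (o(q, l) = -4*q + 3 = 3 - 4*q)
(-131 + 102)*o(3, j(C(n), 3)) = (-131 + 102)*(3 - 4*3) = -29*(3 - 12) = -29*(-9) = 261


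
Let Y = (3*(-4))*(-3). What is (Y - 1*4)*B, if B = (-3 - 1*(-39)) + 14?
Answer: 1600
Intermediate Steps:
Y = 36 (Y = -12*(-3) = 36)
B = 50 (B = (-3 + 39) + 14 = 36 + 14 = 50)
(Y - 1*4)*B = (36 - 1*4)*50 = (36 - 4)*50 = 32*50 = 1600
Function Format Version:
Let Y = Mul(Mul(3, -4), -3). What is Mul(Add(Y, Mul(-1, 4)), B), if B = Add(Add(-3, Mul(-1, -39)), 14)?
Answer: 1600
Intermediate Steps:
Y = 36 (Y = Mul(-12, -3) = 36)
B = 50 (B = Add(Add(-3, 39), 14) = Add(36, 14) = 50)
Mul(Add(Y, Mul(-1, 4)), B) = Mul(Add(36, Mul(-1, 4)), 50) = Mul(Add(36, -4), 50) = Mul(32, 50) = 1600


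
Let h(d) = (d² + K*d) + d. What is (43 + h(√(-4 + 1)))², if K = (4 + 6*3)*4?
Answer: -22163 + 7120*I*√3 ≈ -22163.0 + 12332.0*I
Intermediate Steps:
K = 88 (K = (4 + 18)*4 = 22*4 = 88)
h(d) = d² + 89*d (h(d) = (d² + 88*d) + d = d² + 89*d)
(43 + h(√(-4 + 1)))² = (43 + √(-4 + 1)*(89 + √(-4 + 1)))² = (43 + √(-3)*(89 + √(-3)))² = (43 + (I*√3)*(89 + I*√3))² = (43 + I*√3*(89 + I*√3))²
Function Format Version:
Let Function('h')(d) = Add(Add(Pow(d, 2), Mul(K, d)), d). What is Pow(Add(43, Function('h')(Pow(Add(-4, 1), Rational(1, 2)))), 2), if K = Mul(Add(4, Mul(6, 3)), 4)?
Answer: Add(-22163, Mul(7120, I, Pow(3, Rational(1, 2)))) ≈ Add(-22163., Mul(12332., I))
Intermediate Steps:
K = 88 (K = Mul(Add(4, 18), 4) = Mul(22, 4) = 88)
Function('h')(d) = Add(Pow(d, 2), Mul(89, d)) (Function('h')(d) = Add(Add(Pow(d, 2), Mul(88, d)), d) = Add(Pow(d, 2), Mul(89, d)))
Pow(Add(43, Function('h')(Pow(Add(-4, 1), Rational(1, 2)))), 2) = Pow(Add(43, Mul(Pow(Add(-4, 1), Rational(1, 2)), Add(89, Pow(Add(-4, 1), Rational(1, 2))))), 2) = Pow(Add(43, Mul(Pow(-3, Rational(1, 2)), Add(89, Pow(-3, Rational(1, 2))))), 2) = Pow(Add(43, Mul(Mul(I, Pow(3, Rational(1, 2))), Add(89, Mul(I, Pow(3, Rational(1, 2)))))), 2) = Pow(Add(43, Mul(I, Pow(3, Rational(1, 2)), Add(89, Mul(I, Pow(3, Rational(1, 2)))))), 2)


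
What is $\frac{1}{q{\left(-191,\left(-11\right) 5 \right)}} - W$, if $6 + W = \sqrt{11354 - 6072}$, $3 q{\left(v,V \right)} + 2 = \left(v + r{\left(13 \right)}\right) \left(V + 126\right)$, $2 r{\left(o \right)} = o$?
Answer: $\frac{157212}{26203} - \sqrt{5282} \approx -66.678$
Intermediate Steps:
$r{\left(o \right)} = \frac{o}{2}$
$q{\left(v,V \right)} = - \frac{2}{3} + \frac{\left(126 + V\right) \left(\frac{13}{2} + v\right)}{3}$ ($q{\left(v,V \right)} = - \frac{2}{3} + \frac{\left(v + \frac{1}{2} \cdot 13\right) \left(V + 126\right)}{3} = - \frac{2}{3} + \frac{\left(v + \frac{13}{2}\right) \left(126 + V\right)}{3} = - \frac{2}{3} + \frac{\left(\frac{13}{2} + v\right) \left(126 + V\right)}{3} = - \frac{2}{3} + \frac{\left(126 + V\right) \left(\frac{13}{2} + v\right)}{3}$)
$W = -6 + \sqrt{5282}$ ($W = -6 + \sqrt{11354 - 6072} = -6 + \sqrt{5282} \approx 66.677$)
$\frac{1}{q{\left(-191,\left(-11\right) 5 \right)}} - W = \frac{1}{\frac{817}{3} + 42 \left(-191\right) + \frac{13 \left(\left(-11\right) 5\right)}{6} + \frac{1}{3} \left(\left(-11\right) 5\right) \left(-191\right)} - \left(-6 + \sqrt{5282}\right) = \frac{1}{\frac{817}{3} - 8022 + \frac{13}{6} \left(-55\right) + \frac{1}{3} \left(-55\right) \left(-191\right)} + \left(6 - \sqrt{5282}\right) = \frac{1}{\frac{817}{3} - 8022 - \frac{715}{6} + \frac{10505}{3}} + \left(6 - \sqrt{5282}\right) = \frac{1}{- \frac{26203}{6}} + \left(6 - \sqrt{5282}\right) = - \frac{6}{26203} + \left(6 - \sqrt{5282}\right) = \frac{157212}{26203} - \sqrt{5282}$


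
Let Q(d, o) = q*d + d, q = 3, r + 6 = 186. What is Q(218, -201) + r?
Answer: 1052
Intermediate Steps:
r = 180 (r = -6 + 186 = 180)
Q(d, o) = 4*d (Q(d, o) = 3*d + d = 4*d)
Q(218, -201) + r = 4*218 + 180 = 872 + 180 = 1052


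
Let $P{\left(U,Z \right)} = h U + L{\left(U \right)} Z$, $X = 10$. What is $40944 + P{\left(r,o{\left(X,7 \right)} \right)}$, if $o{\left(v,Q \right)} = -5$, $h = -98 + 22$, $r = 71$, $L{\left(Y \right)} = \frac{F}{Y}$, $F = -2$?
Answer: $\frac{2523918}{71} \approx 35548.0$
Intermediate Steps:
$L{\left(Y \right)} = - \frac{2}{Y}$
$h = -76$
$P{\left(U,Z \right)} = - 76 U - \frac{2 Z}{U}$ ($P{\left(U,Z \right)} = - 76 U + - \frac{2}{U} Z = - 76 U - \frac{2 Z}{U}$)
$40944 + P{\left(r,o{\left(X,7 \right)} \right)} = 40944 - \left(5396 - \frac{10}{71}\right) = 40944 + \left(-5396 + \frac{10}{71}\right) = 40944 - \frac{383106}{71} = \frac{2523918}{71}$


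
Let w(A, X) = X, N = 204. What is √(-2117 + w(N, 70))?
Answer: I*√2047 ≈ 45.244*I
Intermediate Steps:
√(-2117 + w(N, 70)) = √(-2117 + 70) = √(-2047) = I*√2047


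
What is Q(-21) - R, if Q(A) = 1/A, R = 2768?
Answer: -58129/21 ≈ -2768.0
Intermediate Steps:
Q(-21) - R = 1/(-21) - 1*2768 = -1/21 - 2768 = -58129/21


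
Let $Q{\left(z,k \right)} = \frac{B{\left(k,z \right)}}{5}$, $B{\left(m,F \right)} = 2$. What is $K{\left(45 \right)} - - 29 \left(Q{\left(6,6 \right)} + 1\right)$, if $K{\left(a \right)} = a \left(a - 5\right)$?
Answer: $\frac{9203}{5} \approx 1840.6$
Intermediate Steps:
$K{\left(a \right)} = a \left(-5 + a\right)$
$Q{\left(z,k \right)} = \frac{2}{5}$
$K{\left(45 \right)} - - 29 \left(Q{\left(6,6 \right)} + 1\right) = 45 \left(-5 + 45\right) - - 29 \left(\frac{2}{5} + 1\right) = 45 \cdot 40 - \left(-29\right) \frac{7}{5} = 1800 - - \frac{203}{5} = 1800 + \frac{203}{5} = \frac{9203}{5}$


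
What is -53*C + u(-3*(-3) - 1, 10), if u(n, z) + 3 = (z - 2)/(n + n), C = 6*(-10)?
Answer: 6355/2 ≈ 3177.5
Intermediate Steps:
C = -60
u(n, z) = -3 + (-2 + z)/(2*n) (u(n, z) = -3 + (z - 2)/(n + n) = -3 + (-2 + z)/((2*n)) = -3 + (-2 + z)*(1/(2*n)) = -3 + (-2 + z)/(2*n))
-53*C + u(-3*(-3) - 1, 10) = -53*(-60) + (-2 + 10 - 6*(-3*(-3) - 1))/(2*(-3*(-3) - 1)) = 3180 + (-2 + 10 - 6*(9 - 1))/(2*(9 - 1)) = 3180 + (½)*(-2 + 10 - 6*8)/8 = 3180 + (½)*(⅛)*(-2 + 10 - 48) = 3180 + (½)*(⅛)*(-40) = 3180 - 5/2 = 6355/2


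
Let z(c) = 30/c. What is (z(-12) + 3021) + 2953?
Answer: 11943/2 ≈ 5971.5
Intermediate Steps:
(z(-12) + 3021) + 2953 = (30/(-12) + 3021) + 2953 = (30*(-1/12) + 3021) + 2953 = (-5/2 + 3021) + 2953 = 6037/2 + 2953 = 11943/2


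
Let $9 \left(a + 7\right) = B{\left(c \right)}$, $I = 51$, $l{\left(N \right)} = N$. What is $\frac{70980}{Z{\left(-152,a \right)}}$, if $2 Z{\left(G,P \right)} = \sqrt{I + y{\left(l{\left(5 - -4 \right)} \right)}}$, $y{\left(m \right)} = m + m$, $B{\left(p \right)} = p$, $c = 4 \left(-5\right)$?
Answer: $\frac{47320 \sqrt{69}}{23} \approx 17090.0$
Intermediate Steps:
$c = -20$
$y{\left(m \right)} = 2 m$
$a = - \frac{83}{9}$ ($a = -7 + \frac{1}{9} \left(-20\right) = -7 - \frac{20}{9} = - \frac{83}{9} \approx -9.2222$)
$Z{\left(G,P \right)} = \frac{\sqrt{69}}{2}$ ($Z{\left(G,P \right)} = \frac{\sqrt{51 + 2 \left(5 - -4\right)}}{2} = \frac{\sqrt{51 + 2 \left(5 + 4\right)}}{2} = \frac{\sqrt{51 + 2 \cdot 9}}{2} = \frac{\sqrt{51 + 18}}{2} = \frac{\sqrt{69}}{2}$)
$\frac{70980}{Z{\left(-152,a \right)}} = \frac{70980}{\frac{1}{2} \sqrt{69}} = 70980 \frac{2 \sqrt{69}}{69} = \frac{47320 \sqrt{69}}{23}$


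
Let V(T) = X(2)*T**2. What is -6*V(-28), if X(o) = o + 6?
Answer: -37632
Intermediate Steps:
X(o) = 6 + o
V(T) = 8*T**2 (V(T) = (6 + 2)*T**2 = 8*T**2)
-6*V(-28) = -48*(-28)**2 = -48*784 = -6*6272 = -37632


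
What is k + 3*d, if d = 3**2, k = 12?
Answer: 39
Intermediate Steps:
d = 9
k + 3*d = 12 + 3*9 = 12 + 27 = 39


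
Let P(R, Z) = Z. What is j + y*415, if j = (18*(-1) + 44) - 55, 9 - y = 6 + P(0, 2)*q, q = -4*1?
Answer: 4536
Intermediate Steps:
q = -4
y = 11 (y = 9 - (6 + 2*(-4)) = 9 - (6 - 8) = 9 - 1*(-2) = 9 + 2 = 11)
j = -29 (j = (-18 + 44) - 55 = 26 - 55 = -29)
j + y*415 = -29 + 11*415 = -29 + 4565 = 4536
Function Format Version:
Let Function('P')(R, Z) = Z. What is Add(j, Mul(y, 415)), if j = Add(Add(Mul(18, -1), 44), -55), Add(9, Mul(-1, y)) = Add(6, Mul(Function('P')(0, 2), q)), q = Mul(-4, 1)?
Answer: 4536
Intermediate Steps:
q = -4
y = 11 (y = Add(9, Mul(-1, Add(6, Mul(2, -4)))) = Add(9, Mul(-1, Add(6, -8))) = Add(9, Mul(-1, -2)) = Add(9, 2) = 11)
j = -29 (j = Add(Add(-18, 44), -55) = Add(26, -55) = -29)
Add(j, Mul(y, 415)) = Add(-29, Mul(11, 415)) = Add(-29, 4565) = 4536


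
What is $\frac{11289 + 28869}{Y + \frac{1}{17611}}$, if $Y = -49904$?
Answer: $- \frac{707222538}{878859343} \approx -0.8047$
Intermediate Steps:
$\frac{11289 + 28869}{Y + \frac{1}{17611}} = \frac{11289 + 28869}{-49904 + \frac{1}{17611}} = \frac{40158}{-49904 + \frac{1}{17611}} = \frac{40158}{- \frac{878859343}{17611}} = 40158 \left(- \frac{17611}{878859343}\right) = - \frac{707222538}{878859343}$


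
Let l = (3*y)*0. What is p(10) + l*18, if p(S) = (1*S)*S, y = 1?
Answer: 100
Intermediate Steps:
p(S) = S² (p(S) = S*S = S²)
l = 0 (l = (3*1)*0 = 3*0 = 0)
p(10) + l*18 = 10² + 0*18 = 100 + 0 = 100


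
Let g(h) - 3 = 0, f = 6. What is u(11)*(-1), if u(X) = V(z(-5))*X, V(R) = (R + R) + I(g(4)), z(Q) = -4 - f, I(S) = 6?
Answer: 154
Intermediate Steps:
g(h) = 3 (g(h) = 3 + 0 = 3)
z(Q) = -10 (z(Q) = -4 - 1*6 = -4 - 6 = -10)
V(R) = 6 + 2*R (V(R) = (R + R) + 6 = 2*R + 6 = 6 + 2*R)
u(X) = -14*X (u(X) = (6 + 2*(-10))*X = (6 - 20)*X = -14*X)
u(11)*(-1) = -14*11*(-1) = -154*(-1) = 154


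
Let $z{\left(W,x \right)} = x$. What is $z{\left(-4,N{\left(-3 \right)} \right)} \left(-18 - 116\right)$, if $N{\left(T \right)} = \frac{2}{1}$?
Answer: $-268$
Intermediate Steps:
$N{\left(T \right)} = 2$ ($N{\left(T \right)} = 2 \cdot 1 = 2$)
$z{\left(-4,N{\left(-3 \right)} \right)} \left(-18 - 116\right) = 2 \left(-18 - 116\right) = 2 \left(-134\right) = -268$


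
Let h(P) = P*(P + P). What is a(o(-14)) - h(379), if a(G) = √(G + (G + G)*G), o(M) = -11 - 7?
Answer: -287282 + 3*√70 ≈ -2.8726e+5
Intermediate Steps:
o(M) = -18
a(G) = √(G + 2*G²) (a(G) = √(G + (2*G)*G) = √(G + 2*G²))
h(P) = 2*P² (h(P) = P*(2*P) = 2*P²)
a(o(-14)) - h(379) = √(-18*(1 + 2*(-18))) - 2*379² = √(-18*(1 - 36)) - 2*143641 = √(-18*(-35)) - 1*287282 = √630 - 287282 = 3*√70 - 287282 = -287282 + 3*√70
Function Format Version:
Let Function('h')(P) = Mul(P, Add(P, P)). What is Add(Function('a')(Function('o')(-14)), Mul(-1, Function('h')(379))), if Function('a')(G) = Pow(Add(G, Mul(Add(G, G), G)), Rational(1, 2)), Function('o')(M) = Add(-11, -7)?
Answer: Add(-287282, Mul(3, Pow(70, Rational(1, 2)))) ≈ -2.8726e+5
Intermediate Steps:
Function('o')(M) = -18
Function('a')(G) = Pow(Add(G, Mul(2, Pow(G, 2))), Rational(1, 2)) (Function('a')(G) = Pow(Add(G, Mul(Mul(2, G), G)), Rational(1, 2)) = Pow(Add(G, Mul(2, Pow(G, 2))), Rational(1, 2)))
Function('h')(P) = Mul(2, Pow(P, 2)) (Function('h')(P) = Mul(P, Mul(2, P)) = Mul(2, Pow(P, 2)))
Add(Function('a')(Function('o')(-14)), Mul(-1, Function('h')(379))) = Add(Pow(Mul(-18, Add(1, Mul(2, -18))), Rational(1, 2)), Mul(-1, Mul(2, Pow(379, 2)))) = Add(Pow(Mul(-18, Add(1, -36)), Rational(1, 2)), Mul(-1, Mul(2, 143641))) = Add(Pow(Mul(-18, -35), Rational(1, 2)), Mul(-1, 287282)) = Add(Pow(630, Rational(1, 2)), -287282) = Add(Mul(3, Pow(70, Rational(1, 2))), -287282) = Add(-287282, Mul(3, Pow(70, Rational(1, 2))))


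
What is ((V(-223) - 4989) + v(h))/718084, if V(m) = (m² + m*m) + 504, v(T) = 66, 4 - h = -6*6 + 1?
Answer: 95039/718084 ≈ 0.13235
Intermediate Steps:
h = 39 (h = 4 - (-6*6 + 1) = 4 - (-36 + 1) = 4 - 1*(-35) = 4 + 35 = 39)
V(m) = 504 + 2*m² (V(m) = (m² + m²) + 504 = 2*m² + 504 = 504 + 2*m²)
((V(-223) - 4989) + v(h))/718084 = (((504 + 2*(-223)²) - 4989) + 66)/718084 = (((504 + 2*49729) - 4989) + 66)*(1/718084) = (((504 + 99458) - 4989) + 66)*(1/718084) = ((99962 - 4989) + 66)*(1/718084) = (94973 + 66)*(1/718084) = 95039*(1/718084) = 95039/718084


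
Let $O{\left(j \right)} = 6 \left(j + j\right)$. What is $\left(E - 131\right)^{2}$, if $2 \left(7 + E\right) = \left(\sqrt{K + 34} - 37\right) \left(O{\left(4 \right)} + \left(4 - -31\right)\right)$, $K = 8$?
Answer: $\frac{11491747}{4} - \frac{277801 \sqrt{42}}{2} \approx 1.9728 \cdot 10^{6}$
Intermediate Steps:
$O{\left(j \right)} = 12 j$ ($O{\left(j \right)} = 6 \cdot 2 j = 12 j$)
$E = - \frac{3085}{2} + \frac{83 \sqrt{42}}{2}$ ($E = -7 + \frac{\left(\sqrt{8 + 34} - 37\right) \left(12 \cdot 4 + \left(4 - -31\right)\right)}{2} = -7 + \frac{\left(\sqrt{42} - 37\right) \left(48 + \left(4 + 31\right)\right)}{2} = -7 + \frac{\left(-37 + \sqrt{42}\right) \left(48 + 35\right)}{2} = -7 + \frac{\left(-37 + \sqrt{42}\right) 83}{2} = -7 + \frac{-3071 + 83 \sqrt{42}}{2} = -7 - \left(\frac{3071}{2} - \frac{83 \sqrt{42}}{2}\right) = - \frac{3085}{2} + \frac{83 \sqrt{42}}{2} \approx -1273.5$)
$\left(E - 131\right)^{2} = \left(\left(- \frac{3085}{2} + \frac{83 \sqrt{42}}{2}\right) - 131\right)^{2} = \left(- \frac{3347}{2} + \frac{83 \sqrt{42}}{2}\right)^{2}$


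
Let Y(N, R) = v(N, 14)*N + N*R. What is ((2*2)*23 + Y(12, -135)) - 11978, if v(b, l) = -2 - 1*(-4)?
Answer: -13482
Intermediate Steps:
v(b, l) = 2 (v(b, l) = -2 + 4 = 2)
Y(N, R) = 2*N + N*R
((2*2)*23 + Y(12, -135)) - 11978 = ((2*2)*23 + 12*(2 - 135)) - 11978 = (4*23 + 12*(-133)) - 11978 = (92 - 1596) - 11978 = -1504 - 11978 = -13482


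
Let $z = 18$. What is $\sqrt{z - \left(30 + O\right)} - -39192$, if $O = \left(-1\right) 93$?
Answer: $39201$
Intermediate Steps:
$O = -93$
$\sqrt{z - \left(30 + O\right)} - -39192 = \sqrt{18 - -63} - -39192 = \sqrt{18 + \left(-30 + 93\right)} + 39192 = \sqrt{18 + 63} + 39192 = \sqrt{81} + 39192 = 9 + 39192 = 39201$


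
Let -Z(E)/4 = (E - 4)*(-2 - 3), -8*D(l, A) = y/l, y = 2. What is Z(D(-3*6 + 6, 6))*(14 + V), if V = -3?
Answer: -10505/12 ≈ -875.42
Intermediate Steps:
D(l, A) = -1/(4*l)
Z(E) = -80 + 20*E (Z(E) = -4*(E - 4)*(-2 - 3) = -4*(-4 + E)*(-5) = -4*(20 - 5*E) = -80 + 20*E)
Z(D(-3*6 + 6, 6))*(14 + V) = (-80 + 20*(-1/(4*(-3*6 + 6))))*(14 - 3) = (-80 + 20*(-1/(4*(-18 + 6))))*11 = (-80 + 20*(-¼/(-12)))*11 = (-80 + 20*(-¼*(-1/12)))*11 = (-80 + 20*(1/48))*11 = (-80 + 5/12)*11 = -955/12*11 = -10505/12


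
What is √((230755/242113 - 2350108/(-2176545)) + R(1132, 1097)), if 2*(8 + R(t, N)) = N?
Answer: √602639417381134742647523310/1053939679170 ≈ 23.292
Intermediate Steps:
R(t, N) = -8 + N/2
√((230755/242113 - 2350108/(-2176545)) + R(1132, 1097)) = √((230755/242113 - 2350108/(-2176545)) + (-8 + (½)*1097)) = √((230755*(1/242113) - 2350108*(-1/2176545)) + (-8 + 1097/2)) = √((230755/242113 + 2350108/2176545) + 1081/2) = √(1071240339679/526969839585 + 1081/2) = √(571796877270743/1053939679170) = √602639417381134742647523310/1053939679170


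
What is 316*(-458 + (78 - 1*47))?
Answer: -134932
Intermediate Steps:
316*(-458 + (78 - 1*47)) = 316*(-458 + (78 - 47)) = 316*(-458 + 31) = 316*(-427) = -134932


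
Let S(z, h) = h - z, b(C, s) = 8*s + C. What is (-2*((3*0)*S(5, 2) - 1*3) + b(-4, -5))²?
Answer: 1444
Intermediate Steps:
b(C, s) = C + 8*s
(-2*((3*0)*S(5, 2) - 1*3) + b(-4, -5))² = (-2*((3*0)*(2 - 1*5) - 1*3) + (-4 + 8*(-5)))² = (-2*(0*(2 - 5) - 3) + (-4 - 40))² = (-2*(0*(-3) - 3) - 44)² = (-2*(0 - 3) - 44)² = (-2*(-3) - 44)² = (6 - 44)² = (-38)² = 1444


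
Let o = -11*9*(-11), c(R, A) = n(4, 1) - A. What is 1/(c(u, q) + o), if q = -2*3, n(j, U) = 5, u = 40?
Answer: 1/1100 ≈ 0.00090909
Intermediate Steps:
q = -6
c(R, A) = 5 - A
o = 1089 (o = -99*(-11) = 1089)
1/(c(u, q) + o) = 1/((5 - 1*(-6)) + 1089) = 1/((5 + 6) + 1089) = 1/(11 + 1089) = 1/1100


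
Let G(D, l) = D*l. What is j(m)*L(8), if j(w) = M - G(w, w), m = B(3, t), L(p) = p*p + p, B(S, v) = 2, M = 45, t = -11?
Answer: 2952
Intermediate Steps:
L(p) = p + p**2 (L(p) = p**2 + p = p + p**2)
m = 2
j(w) = 45 - w**2 (j(w) = 45 - w*w = 45 - w**2)
j(m)*L(8) = (45 - 1*2**2)*(8*(1 + 8)) = (45 - 1*4)*(8*9) = (45 - 4)*72 = 41*72 = 2952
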